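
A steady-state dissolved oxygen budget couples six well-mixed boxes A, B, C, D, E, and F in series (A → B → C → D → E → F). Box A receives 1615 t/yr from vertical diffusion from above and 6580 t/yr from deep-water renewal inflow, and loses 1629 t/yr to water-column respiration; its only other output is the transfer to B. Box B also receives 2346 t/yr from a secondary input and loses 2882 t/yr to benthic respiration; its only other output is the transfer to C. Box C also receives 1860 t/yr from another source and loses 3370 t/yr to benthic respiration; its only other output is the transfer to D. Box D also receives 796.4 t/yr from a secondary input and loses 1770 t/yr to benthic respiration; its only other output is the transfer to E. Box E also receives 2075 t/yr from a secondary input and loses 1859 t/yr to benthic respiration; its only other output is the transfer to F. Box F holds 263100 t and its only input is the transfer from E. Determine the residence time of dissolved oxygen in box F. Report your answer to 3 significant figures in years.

Box A: F(A→B) = (1615 + 6580) − 1629 = 6566.0 t/yr.
Box B: F(B→C) = (6566.0 + 2346) − 2882 = 6030.0 t/yr.
Box C: F(C→D) = (6030.0 + 1860) − 3370 = 4520.0 t/yr.
Box D: F(D→E) = (4520.0 + 796.4) − 1770 = 3546.4 t/yr.
Box E: F(E→F) = (3546.4 + 2075) − 1859 = 3762.4 t/yr.
Box F throughput = its input = 3762.4 t/yr; τ = 263100 / 3762.4 = 69.93 yr.

69.9 yr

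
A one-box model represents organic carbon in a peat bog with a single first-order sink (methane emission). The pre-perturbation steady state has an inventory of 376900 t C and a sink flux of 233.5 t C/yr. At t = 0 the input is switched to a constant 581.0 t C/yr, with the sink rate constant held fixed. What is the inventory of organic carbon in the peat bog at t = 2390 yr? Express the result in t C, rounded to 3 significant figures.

810000 t C

τ = M₀/F₀ = 376900/233.5 = 1614 yr; rate constant k = 1/τ.
New steady state M_∞ = F₁/k = F₁·τ = 581.0 × 1614 = 937810 t C.
M(t) = M_∞ + (M₀ − M_∞)·e^(−t/τ); t/τ = 2390/1614 = 1.481, so e^(−t/τ) = 0.2275.
M(t) = 937810 − 560900 × 0.2275 = 810210 t C.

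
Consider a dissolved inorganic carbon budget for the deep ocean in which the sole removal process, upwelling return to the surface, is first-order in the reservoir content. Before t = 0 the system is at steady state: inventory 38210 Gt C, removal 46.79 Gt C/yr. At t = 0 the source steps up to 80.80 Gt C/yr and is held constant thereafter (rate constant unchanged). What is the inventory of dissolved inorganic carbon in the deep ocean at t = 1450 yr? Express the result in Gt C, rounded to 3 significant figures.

61300 Gt C

The sink rate constant is k = F₀/M₀ = 46.79/38210 = 0.001225 yr⁻¹.
Solving dM/dt = F₁ − kM with M(0) = M₀ gives M(t) = F₁/k + (M₀ − F₁/k)·e^(−kt).
F₁/k = 80.80/0.001225 = 65984 Gt C; kt = 0.001225 × 1450 = 1.776, e^(−kt) = 0.1694.
M(1450) = 65984 + (38210 − 65984) × 0.1694 = 65984 − 4704 = 61279 Gt C.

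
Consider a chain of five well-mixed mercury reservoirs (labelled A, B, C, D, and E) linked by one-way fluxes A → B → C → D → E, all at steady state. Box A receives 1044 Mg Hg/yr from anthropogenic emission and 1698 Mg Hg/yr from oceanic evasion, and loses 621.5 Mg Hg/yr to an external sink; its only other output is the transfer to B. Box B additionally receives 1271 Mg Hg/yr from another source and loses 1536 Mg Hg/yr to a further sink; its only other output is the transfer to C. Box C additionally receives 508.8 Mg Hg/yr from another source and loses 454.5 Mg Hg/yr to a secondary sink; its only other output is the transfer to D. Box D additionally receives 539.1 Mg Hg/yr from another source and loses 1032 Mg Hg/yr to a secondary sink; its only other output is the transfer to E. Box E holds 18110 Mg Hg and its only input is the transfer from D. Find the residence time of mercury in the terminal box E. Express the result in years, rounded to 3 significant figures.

Box A: F(A→B) = (1044 + 1698) − 621.5 = 2120.5 Mg Hg/yr.
Box B: F(B→C) = (2120.5 + 1271) − 1536 = 1855.5 Mg Hg/yr.
Box C: F(C→D) = (1855.5 + 508.8) − 454.5 = 1909.8 Mg Hg/yr.
Box D: F(D→E) = (1909.8 + 539.1) − 1032 = 1416.9 Mg Hg/yr.
Box E throughput = its input = 1416.9 Mg Hg/yr; τ = 18110 / 1416.9 = 12.78 yr.

12.8 yr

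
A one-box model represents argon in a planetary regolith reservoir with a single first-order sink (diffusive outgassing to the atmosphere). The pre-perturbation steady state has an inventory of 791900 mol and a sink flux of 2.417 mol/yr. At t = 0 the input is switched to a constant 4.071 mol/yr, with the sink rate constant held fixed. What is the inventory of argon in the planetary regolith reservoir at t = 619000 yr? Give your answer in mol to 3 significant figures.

1.25×10^6 mol

Residence time τ = M₀/F₀ = 327600 yr. The eventual steady state is M_∞ = M₀·(F₁/F₀) = 791900 × 4.071/2.417 = 1.3338×10^6 mol.
The anomaly ΔM(t) = M(t) − M_∞ decays as ΔM₀·e^(−t/τ) with ΔM₀ = 791900 − 1.3338×10^6 = −541900 mol.
At t = 619000 yr, e^(−t/τ) = e^(−1.889) = 0.1512, so ΔM = −81930 mol and M = 1.3338×10^6 − 81930 = 1.2519×10^6 mol.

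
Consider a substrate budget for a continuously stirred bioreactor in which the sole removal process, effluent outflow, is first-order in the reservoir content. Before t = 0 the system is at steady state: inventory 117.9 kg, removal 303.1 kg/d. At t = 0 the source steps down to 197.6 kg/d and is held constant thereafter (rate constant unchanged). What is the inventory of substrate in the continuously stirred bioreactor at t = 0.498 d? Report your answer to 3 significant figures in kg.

88.3 kg

τ = M₀/F₀ = 117.9/303.1 = 0.3890 d; rate constant k = 1/τ.
New steady state M_∞ = F₁/k = F₁·τ = 197.6 × 0.3890 = 76.863 kg.
M(t) = M_∞ + (M₀ − M_∞)·e^(−t/τ); t/τ = 0.498/0.3890 = 1.280, so e^(−t/τ) = 0.2780.
M(t) = 76.863 + 41.04 × 0.2780 = 88.269 kg.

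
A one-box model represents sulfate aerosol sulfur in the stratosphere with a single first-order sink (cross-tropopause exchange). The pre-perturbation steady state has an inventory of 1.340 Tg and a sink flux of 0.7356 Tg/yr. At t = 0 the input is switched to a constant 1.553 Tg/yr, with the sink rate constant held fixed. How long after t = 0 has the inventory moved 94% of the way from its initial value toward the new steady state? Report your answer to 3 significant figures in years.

5.13 yr

τ = M₀/F₀ = 1.340/0.7356 = 1.822 yr.
The remaining gap fraction is e^(−t/τ); 94% covered ⇒ e^(−t/τ) = 0.0600.
t = −τ ln(0.0600) = 1.822 × 2.813 = 5.125 yr.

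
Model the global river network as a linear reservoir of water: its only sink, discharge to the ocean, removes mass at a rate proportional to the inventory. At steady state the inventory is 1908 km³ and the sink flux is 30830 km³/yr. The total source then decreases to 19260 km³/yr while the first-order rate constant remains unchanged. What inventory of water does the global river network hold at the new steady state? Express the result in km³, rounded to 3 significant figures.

1190 km³

Rate constant k = F/M = 30830 / 1908 = 16.16 yr⁻¹.
At the new steady state, source = k·M_new ⇒ M_new = 19260 / 16.16 = 1192 km³.
(Equivalently M_new = M × F_new/F_old = 1908 × 19260/30830.)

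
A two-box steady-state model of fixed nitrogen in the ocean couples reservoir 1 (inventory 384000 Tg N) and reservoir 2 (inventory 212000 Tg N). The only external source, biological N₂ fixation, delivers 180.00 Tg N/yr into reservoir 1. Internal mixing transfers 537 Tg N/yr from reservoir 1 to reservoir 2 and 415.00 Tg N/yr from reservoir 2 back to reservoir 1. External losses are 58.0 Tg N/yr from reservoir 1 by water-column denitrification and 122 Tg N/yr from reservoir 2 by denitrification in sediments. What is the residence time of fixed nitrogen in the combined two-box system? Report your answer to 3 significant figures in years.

3310 yr

For the system as a whole, the A↔B exchange is internal and contributes nothing to the throughput; only the external sinks remove mass.
M_total = 384000 + 212000 = 596000 Tg N.
ΣF_external_out = 58.0 + 122 = 180.00 Tg N/yr.
τ = M_total / ΣF_ext = 596000 / 180.00 = 3311 yr.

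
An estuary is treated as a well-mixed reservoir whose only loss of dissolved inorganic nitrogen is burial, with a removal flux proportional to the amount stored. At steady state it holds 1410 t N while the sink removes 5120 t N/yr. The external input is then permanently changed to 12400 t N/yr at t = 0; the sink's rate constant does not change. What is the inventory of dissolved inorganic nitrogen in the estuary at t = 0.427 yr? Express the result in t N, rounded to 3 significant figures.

2990 t N

The sink rate constant is k = F₀/M₀ = 5120/1410 = 3.631 yr⁻¹.
Solving dM/dt = F₁ − kM with M(0) = M₀ gives M(t) = F₁/k + (M₀ − F₁/k)·e^(−kt).
F₁/k = 12400/3.631 = 3414.8 t N; kt = 3.631 × 0.427 = 1.551, e^(−kt) = 0.2121.
M(0.427) = 3414.8 + (1410 − 3414.8) × 0.2121 = 3414.8 − 425.3 = 2989.5 t N.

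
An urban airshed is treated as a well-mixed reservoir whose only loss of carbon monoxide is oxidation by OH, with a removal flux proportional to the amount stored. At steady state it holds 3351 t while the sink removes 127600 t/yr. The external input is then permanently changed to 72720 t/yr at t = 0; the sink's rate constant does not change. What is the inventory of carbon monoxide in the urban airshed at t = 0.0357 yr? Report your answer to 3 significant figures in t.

τ = M₀/F₀ = 3351/127600 = 0.02626 yr; rate constant k = 1/τ.
New steady state M_∞ = F₁/k = F₁·τ = 72720 × 0.02626 = 1909.8 t.
M(t) = M_∞ + (M₀ − M_∞)·e^(−t/τ); t/τ = 0.0357/0.02626 = 1.359, so e^(−t/τ) = 0.2568.
M(t) = 1909.8 + 1441 × 0.2568 = 2279.9 t.

2280 t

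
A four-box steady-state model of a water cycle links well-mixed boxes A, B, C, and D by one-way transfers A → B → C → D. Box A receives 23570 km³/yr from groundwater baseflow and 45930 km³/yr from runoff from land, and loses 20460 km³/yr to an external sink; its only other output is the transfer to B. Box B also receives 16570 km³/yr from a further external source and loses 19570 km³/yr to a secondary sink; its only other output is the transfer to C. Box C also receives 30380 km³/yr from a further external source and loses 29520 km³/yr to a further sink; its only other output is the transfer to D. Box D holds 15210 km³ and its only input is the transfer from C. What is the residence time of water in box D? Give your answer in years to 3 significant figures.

0.324 yr

Box A: F(A→B) = (23570 + 45930) − 20460 = 49040 km³/yr.
Box B: F(B→C) = (49040 + 16570) − 19570 = 46040 km³/yr.
Box C: F(C→D) = (46040 + 30380) − 29520 = 46900 km³/yr.
Box D throughput = its input = 46900 km³/yr; τ = 15210 / 46900 = 0.3243 yr.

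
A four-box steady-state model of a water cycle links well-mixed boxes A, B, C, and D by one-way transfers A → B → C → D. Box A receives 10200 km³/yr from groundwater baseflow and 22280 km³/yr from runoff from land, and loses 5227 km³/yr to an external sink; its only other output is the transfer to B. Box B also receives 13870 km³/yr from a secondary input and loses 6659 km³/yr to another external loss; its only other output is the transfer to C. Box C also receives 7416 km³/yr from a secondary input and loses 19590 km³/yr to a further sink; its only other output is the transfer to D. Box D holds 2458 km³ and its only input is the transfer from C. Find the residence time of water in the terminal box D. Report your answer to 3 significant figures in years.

Box A: F(A→B) = (10200 + 22280) − 5227 = 27253 km³/yr.
Box B: F(B→C) = (27253 + 13870) − 6659 = 34464 km³/yr.
Box C: F(C→D) = (34464 + 7416) − 19590 = 22290 km³/yr.
Box D throughput = its input = 22290 km³/yr; τ = 2458 / 22290 = 0.1103 yr.

0.110 yr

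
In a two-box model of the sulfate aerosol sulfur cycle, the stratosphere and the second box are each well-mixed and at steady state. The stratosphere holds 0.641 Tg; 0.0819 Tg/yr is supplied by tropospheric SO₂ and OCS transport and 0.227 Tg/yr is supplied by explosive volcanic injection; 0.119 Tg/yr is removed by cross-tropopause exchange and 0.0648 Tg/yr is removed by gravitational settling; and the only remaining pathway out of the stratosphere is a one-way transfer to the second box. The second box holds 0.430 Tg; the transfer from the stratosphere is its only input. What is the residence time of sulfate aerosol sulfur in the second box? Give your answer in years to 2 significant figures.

Balance the stratosphere: ΣF_in = 0.0819 + 0.227 = 0.30890 Tg/yr.
Transfer to the second box = ΣF_in − (0.119 + 0.0648) = 0.12510 Tg/yr.
At steady state the output of the second box equals its input, 0.12510 Tg/yr.
τ = M / F = 0.430 / 0.12510 = 3.437 yr.

3.4 yr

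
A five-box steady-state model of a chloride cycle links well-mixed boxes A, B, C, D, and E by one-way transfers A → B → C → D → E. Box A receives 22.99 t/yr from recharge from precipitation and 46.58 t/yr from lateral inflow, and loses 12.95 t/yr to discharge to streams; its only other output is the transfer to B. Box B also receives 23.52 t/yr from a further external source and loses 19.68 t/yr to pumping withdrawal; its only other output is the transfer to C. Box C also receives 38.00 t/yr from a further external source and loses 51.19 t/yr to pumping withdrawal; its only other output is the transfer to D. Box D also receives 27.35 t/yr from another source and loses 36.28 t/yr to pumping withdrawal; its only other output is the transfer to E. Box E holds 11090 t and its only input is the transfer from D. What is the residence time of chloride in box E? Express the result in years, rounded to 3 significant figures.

Box A: F(A→B) = (22.99 + 46.58) − 12.95 = 56.620 t/yr.
Box B: F(B→C) = (56.620 + 23.52) − 19.68 = 60.460 t/yr.
Box C: F(C→D) = (60.460 + 38.00) − 51.19 = 47.270 t/yr.
Box D: F(D→E) = (47.270 + 27.35) − 36.28 = 38.340 t/yr.
Box E throughput = its input = 38.340 t/yr; τ = 11090 / 38.340 = 289.3 yr.

289 yr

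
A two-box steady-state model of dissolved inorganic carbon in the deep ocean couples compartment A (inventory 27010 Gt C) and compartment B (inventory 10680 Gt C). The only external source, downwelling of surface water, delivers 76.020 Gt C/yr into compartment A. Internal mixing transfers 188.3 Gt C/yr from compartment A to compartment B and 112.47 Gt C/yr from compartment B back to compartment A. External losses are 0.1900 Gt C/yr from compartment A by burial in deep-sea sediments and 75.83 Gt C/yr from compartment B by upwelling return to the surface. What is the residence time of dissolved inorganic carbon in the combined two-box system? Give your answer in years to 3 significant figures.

For the system as a whole, the A↔B exchange is internal and contributes nothing to the throughput; only the external sinks remove mass.
M_total = 27010 + 10680 = 37690 Gt C.
ΣF_external_out = 0.1900 + 75.83 = 76.020 Gt C/yr.
τ = M_total / ΣF_ext = 37690 / 76.020 = 495.8 yr.

496 yr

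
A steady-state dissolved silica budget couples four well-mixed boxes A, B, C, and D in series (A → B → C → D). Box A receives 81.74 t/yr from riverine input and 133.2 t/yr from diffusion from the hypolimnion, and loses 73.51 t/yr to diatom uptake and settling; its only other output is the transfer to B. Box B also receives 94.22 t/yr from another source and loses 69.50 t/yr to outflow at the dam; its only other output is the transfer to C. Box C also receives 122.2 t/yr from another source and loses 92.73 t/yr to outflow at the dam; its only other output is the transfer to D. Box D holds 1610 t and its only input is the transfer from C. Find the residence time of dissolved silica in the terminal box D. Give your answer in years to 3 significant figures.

8.23 yr

Box A: F(A→B) = (81.74 + 133.2) − 73.51 = 141.43 t/yr.
Box B: F(B→C) = (141.43 + 94.22) − 69.50 = 166.15 t/yr.
Box C: F(C→D) = (166.15 + 122.2) − 92.73 = 195.62 t/yr.
Box D throughput = its input = 195.62 t/yr; τ = 1610 / 195.62 = 8.230 yr.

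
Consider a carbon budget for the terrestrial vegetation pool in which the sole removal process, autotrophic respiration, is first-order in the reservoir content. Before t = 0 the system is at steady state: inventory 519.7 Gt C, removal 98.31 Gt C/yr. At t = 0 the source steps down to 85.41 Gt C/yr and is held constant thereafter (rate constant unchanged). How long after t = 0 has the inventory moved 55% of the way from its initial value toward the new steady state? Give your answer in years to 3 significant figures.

τ = M₀/F₀ = 519.7/98.31 = 5.286 yr.
The remaining gap fraction is e^(−t/τ); 55% covered ⇒ e^(−t/τ) = 0.450.
t = −τ ln(0.450) = 5.286 × 0.7985 = 4.221 yr.

4.22 yr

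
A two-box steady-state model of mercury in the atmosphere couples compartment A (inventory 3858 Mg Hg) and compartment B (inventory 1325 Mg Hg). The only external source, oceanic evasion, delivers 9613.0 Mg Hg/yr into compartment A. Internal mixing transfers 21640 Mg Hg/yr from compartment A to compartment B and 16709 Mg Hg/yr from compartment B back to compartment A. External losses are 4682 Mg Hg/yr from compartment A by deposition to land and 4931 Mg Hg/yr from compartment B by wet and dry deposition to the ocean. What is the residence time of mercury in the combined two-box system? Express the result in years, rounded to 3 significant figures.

0.539 yr

For the system as a whole, the A↔B exchange is internal and contributes nothing to the throughput; only the external sinks remove mass.
M_total = 3858 + 1325 = 5183.0 Mg Hg.
ΣF_external_out = 4682 + 4931 = 9613.0 Mg Hg/yr.
τ = M_total / ΣF_ext = 5183.0 / 9613.0 = 0.5392 yr.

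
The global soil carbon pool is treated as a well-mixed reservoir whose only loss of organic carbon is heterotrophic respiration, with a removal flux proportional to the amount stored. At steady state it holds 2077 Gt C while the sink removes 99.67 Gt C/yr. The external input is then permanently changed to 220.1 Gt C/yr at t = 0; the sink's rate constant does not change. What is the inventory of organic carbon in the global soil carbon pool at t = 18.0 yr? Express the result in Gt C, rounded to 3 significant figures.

3530 Gt C

Residence time τ = M₀/F₀ = 20.84 yr. The eventual steady state is M_∞ = M₀·(F₁/F₀) = 2077 × 220.1/99.67 = 4586.6 Gt C.
The anomaly ΔM(t) = M(t) − M_∞ decays as ΔM₀·e^(−t/τ) with ΔM₀ = 2077 − 4586.6 = −2510 Gt C.
At t = 18.0 yr, e^(−t/τ) = e^(−0.8638) = 0.4216, so ΔM = −1058 Gt C and M = 4586.6 − 1058 = 3528.6 Gt C.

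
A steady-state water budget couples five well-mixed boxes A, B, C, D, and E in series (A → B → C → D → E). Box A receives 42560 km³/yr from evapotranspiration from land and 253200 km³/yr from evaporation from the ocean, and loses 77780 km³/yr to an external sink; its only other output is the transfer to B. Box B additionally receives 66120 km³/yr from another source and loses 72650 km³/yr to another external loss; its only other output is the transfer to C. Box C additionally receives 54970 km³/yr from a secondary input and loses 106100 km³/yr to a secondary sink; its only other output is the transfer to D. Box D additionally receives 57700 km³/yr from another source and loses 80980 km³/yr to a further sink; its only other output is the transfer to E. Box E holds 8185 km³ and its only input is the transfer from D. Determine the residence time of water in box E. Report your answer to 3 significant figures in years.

0.0597 yr

Box A: F(A→B) = (42560 + 253200) − 77780 = 217980 km³/yr.
Box B: F(B→C) = (217980 + 66120) − 72650 = 211450 km³/yr.
Box C: F(C→D) = (211450 + 54970) − 106100 = 160320 km³/yr.
Box D: F(D→E) = (160320 + 57700) − 80980 = 137040 km³/yr.
Box E throughput = its input = 137040 km³/yr; τ = 8185 / 137040 = 0.05973 yr.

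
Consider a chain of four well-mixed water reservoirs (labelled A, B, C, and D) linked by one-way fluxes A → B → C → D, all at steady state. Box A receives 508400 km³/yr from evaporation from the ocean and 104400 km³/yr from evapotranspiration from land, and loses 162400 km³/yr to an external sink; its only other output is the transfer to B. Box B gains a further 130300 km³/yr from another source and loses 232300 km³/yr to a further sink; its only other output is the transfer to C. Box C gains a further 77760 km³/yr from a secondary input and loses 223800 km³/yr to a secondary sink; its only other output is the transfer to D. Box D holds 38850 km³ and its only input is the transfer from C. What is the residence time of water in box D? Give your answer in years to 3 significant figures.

Box A: F(A→B) = (508400 + 104400) − 162400 = 450400 km³/yr.
Box B: F(B→C) = (450400 + 130300) − 232300 = 348400 km³/yr.
Box C: F(C→D) = (348400 + 77760) − 223800 = 202360 km³/yr.
Box D throughput = its input = 202360 km³/yr; τ = 38850 / 202360 = 0.1920 yr.

0.192 yr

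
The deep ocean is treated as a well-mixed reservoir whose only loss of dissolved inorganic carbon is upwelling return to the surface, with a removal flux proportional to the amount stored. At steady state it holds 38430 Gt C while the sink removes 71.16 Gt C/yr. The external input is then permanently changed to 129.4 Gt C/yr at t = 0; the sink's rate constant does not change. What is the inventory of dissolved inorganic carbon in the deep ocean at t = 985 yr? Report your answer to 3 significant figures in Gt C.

τ = M₀/F₀ = 38430/71.16 = 540.1 yr; rate constant k = 1/τ.
New steady state M_∞ = F₁/k = F₁·τ = 129.4 × 540.1 = 69883 Gt C.
M(t) = M_∞ + (M₀ − M_∞)·e^(−t/τ); t/τ = 985/540.1 = 1.824, so e^(−t/τ) = 0.1614.
M(t) = 69883 − 31450 × 0.1614 = 64806 Gt C.

64800 Gt C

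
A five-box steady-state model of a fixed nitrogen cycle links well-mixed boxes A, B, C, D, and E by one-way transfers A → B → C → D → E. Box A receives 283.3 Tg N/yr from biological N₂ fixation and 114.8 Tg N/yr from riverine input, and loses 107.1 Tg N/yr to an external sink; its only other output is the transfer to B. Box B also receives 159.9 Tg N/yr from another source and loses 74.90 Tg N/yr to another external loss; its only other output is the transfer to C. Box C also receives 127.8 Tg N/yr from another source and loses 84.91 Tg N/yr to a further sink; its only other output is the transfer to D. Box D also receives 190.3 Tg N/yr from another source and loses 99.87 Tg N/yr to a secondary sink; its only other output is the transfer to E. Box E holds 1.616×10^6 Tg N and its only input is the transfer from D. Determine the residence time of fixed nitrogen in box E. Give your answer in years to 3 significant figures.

3170 yr

Box A: F(A→B) = (283.3 + 114.8) − 107.1 = 291.00 Tg N/yr.
Box B: F(B→C) = (291.00 + 159.9) − 74.90 = 376.00 Tg N/yr.
Box C: F(C→D) = (376.00 + 127.8) − 84.91 = 418.89 Tg N/yr.
Box D: F(D→E) = (418.89 + 190.3) − 99.87 = 509.32 Tg N/yr.
Box E throughput = its input = 509.32 Tg N/yr; τ = 1.616×10^6 / 509.32 = 3173 yr.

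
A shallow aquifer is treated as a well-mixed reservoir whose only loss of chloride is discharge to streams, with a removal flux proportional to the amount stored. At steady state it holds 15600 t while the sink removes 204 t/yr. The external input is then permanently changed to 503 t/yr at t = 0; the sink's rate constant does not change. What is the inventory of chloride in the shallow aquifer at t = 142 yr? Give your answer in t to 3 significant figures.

Residence time τ = M₀/F₀ = 76.47 yr. The eventual steady state is M_∞ = M₀·(F₁/F₀) = 15600 × 503/204 = 38465 t.
The anomaly ΔM(t) = M(t) − M_∞ decays as ΔM₀·e^(−t/τ) with ΔM₀ = 15600 − 38465 = −22860 t.
At t = 142 yr, e^(−t/τ) = e^(−1.857) = 0.1562, so ΔM = −3570 t and M = 38465 − 3570 = 34894 t.

34900 t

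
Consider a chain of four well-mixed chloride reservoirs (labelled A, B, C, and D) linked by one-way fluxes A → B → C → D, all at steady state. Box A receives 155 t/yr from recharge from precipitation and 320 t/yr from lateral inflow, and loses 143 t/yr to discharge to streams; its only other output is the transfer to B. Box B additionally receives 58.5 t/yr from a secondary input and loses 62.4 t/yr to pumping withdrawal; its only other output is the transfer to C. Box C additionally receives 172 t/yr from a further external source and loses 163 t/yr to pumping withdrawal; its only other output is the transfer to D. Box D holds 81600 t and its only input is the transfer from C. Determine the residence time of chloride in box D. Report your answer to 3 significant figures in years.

242 yr

Box A: F(A→B) = (155 + 320) − 143 = 332.00 t/yr.
Box B: F(B→C) = (332.00 + 58.5) − 62.4 = 328.10 t/yr.
Box C: F(C→D) = (328.10 + 172) − 163 = 337.10 t/yr.
Box D throughput = its input = 337.10 t/yr; τ = 81600 / 337.10 = 242.1 yr.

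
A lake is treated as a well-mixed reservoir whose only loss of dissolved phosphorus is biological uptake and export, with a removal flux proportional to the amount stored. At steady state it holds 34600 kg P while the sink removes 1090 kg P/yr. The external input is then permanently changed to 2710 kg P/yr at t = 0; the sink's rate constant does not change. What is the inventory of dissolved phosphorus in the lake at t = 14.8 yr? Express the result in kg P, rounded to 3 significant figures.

53800 kg P

Residence time τ = M₀/F₀ = 31.74 yr. The eventual steady state is M_∞ = M₀·(F₁/F₀) = 34600 × 2710/1090 = 86024 kg P.
The anomaly ΔM(t) = M(t) − M_∞ decays as ΔM₀·e^(−t/τ) with ΔM₀ = 34600 − 86024 = −51420 kg P.
At t = 14.8 yr, e^(−t/τ) = e^(−0.4662) = 0.6274, so ΔM = −32260 kg P and M = 86024 − 32260 = 53763 kg P.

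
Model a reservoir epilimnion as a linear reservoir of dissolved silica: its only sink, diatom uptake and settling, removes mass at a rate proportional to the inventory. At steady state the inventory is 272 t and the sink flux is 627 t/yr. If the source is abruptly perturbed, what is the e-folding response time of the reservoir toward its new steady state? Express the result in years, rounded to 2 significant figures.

0.43 yr

For a linear reservoir the response time equals the residence time τ = M/F.
τ = 272 / 627 = 0.4338 yr.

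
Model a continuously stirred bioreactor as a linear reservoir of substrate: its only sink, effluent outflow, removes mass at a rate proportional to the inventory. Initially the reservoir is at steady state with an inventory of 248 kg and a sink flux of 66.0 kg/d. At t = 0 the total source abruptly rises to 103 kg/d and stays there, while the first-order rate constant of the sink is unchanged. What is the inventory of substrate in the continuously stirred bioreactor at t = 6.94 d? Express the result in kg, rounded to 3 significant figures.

365 kg

τ = M₀/F₀ = 248/66.0 = 3.758 d; rate constant k = 1/τ.
New steady state M_∞ = F₁/k = F₁·τ = 103 × 3.758 = 387.03 kg.
M(t) = M_∞ + (M₀ − M_∞)·e^(−t/τ); t/τ = 6.94/3.758 = 1.847, so e^(−t/τ) = 0.1577.
M(t) = 387.03 − 139.0 × 0.1577 = 365.10 kg.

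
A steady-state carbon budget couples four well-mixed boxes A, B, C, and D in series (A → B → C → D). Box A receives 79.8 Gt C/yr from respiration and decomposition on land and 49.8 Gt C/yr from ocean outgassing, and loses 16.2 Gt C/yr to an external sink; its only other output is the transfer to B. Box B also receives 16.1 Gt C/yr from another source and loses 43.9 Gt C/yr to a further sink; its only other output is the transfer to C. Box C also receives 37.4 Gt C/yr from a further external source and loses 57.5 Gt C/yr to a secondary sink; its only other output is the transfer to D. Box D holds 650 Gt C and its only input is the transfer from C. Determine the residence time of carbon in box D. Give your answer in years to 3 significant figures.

9.92 yr

Box A: F(A→B) = (79.8 + 49.8) − 16.2 = 113.40 Gt C/yr.
Box B: F(B→C) = (113.40 + 16.1) − 43.9 = 85.600 Gt C/yr.
Box C: F(C→D) = (85.600 + 37.4) − 57.5 = 65.500 Gt C/yr.
Box D throughput = its input = 65.500 Gt C/yr; τ = 650 / 65.500 = 9.924 yr.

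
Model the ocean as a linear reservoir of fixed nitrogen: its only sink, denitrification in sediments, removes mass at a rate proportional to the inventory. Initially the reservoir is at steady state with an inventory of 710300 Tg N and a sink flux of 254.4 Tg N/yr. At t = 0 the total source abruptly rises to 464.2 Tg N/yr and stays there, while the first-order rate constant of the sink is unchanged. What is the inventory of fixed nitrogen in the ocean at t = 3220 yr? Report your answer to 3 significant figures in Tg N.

τ = M₀/F₀ = 710300/254.4 = 2792 yr; rate constant k = 1/τ.
New steady state M_∞ = F₁/k = F₁·τ = 464.2 × 2792 = 1.2961×10^6 Tg N.
M(t) = M_∞ + (M₀ − M_∞)·e^(−t/τ); t/τ = 3220/2792 = 1.153, so e^(−t/τ) = 0.3156.
M(t) = 1.2961×10^6 − 585800 × 0.3156 = 1.1112×10^6 Tg N.

1.11×10^6 Tg N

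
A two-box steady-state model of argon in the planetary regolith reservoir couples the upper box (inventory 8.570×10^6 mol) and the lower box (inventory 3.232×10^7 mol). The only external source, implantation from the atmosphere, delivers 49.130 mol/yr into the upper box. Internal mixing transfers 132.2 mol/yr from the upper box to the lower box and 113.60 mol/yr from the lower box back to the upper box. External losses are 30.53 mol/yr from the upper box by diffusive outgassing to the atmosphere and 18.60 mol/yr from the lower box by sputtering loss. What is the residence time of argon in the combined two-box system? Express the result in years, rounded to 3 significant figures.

For the system as a whole, the A↔B exchange is internal and contributes nothing to the throughput; only the external sinks remove mass.
M_total = 8.570×10^6 + 3.232×10^7 = 4.0890×10^7 mol.
ΣF_external_out = 30.53 + 18.60 = 49.130 mol/yr.
τ = M_total / ΣF_ext = 4.0890×10^7 / 49.130 = 832300 yr.

832000 yr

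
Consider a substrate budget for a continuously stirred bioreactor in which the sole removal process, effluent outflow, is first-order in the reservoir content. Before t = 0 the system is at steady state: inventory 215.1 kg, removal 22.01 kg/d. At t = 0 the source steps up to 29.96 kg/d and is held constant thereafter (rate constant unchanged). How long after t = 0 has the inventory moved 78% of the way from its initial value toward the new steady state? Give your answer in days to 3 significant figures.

14.8 d

τ = M₀/F₀ = 215.1/22.01 = 9.773 d.
The remaining gap fraction is e^(−t/τ); 78% covered ⇒ e^(−t/τ) = 0.220.
t = −τ ln(0.220) = 9.773 × 1.514 = 14.80 d.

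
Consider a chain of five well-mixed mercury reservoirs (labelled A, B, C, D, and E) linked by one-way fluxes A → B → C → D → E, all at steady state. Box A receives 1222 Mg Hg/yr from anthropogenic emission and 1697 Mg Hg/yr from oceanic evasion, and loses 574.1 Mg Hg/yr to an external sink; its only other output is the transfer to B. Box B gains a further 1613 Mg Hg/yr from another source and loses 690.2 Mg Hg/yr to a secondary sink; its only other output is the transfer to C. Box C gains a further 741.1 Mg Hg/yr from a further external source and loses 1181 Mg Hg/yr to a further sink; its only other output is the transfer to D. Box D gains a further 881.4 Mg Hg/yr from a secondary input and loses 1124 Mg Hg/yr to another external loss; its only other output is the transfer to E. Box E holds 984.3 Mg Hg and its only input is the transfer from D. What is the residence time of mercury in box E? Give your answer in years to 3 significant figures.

0.381 yr

Box A: F(A→B) = (1222 + 1697) − 574.1 = 2344.9 Mg Hg/yr.
Box B: F(B→C) = (2344.9 + 1613) − 690.2 = 3267.7 Mg Hg/yr.
Box C: F(C→D) = (3267.7 + 741.1) − 1181 = 2827.8 Mg Hg/yr.
Box D: F(D→E) = (2827.8 + 881.4) − 1124 = 2585.2 Mg Hg/yr.
Box E throughput = its input = 2585.2 Mg Hg/yr; τ = 984.3 / 2585.2 = 0.3807 yr.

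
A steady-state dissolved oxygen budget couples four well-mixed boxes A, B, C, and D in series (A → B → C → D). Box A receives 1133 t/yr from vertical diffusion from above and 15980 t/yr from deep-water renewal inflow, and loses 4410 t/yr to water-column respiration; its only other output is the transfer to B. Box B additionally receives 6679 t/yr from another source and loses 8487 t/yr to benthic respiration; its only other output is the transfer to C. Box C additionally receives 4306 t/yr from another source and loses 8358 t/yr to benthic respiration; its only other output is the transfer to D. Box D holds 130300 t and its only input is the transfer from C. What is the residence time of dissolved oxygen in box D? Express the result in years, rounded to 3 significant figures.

19.0 yr

Box A: F(A→B) = (1133 + 15980) − 4410 = 12703 t/yr.
Box B: F(B→C) = (12703 + 6679) − 8487 = 10895 t/yr.
Box C: F(C→D) = (10895 + 4306) − 8358 = 6843.0 t/yr.
Box D throughput = its input = 6843.0 t/yr; τ = 130300 / 6843.0 = 19.04 yr.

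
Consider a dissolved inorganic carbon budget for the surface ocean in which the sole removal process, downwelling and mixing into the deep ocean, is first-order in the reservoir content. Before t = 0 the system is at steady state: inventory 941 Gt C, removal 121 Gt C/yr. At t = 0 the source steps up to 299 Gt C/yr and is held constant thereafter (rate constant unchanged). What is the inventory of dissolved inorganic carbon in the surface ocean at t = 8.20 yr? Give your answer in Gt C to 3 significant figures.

The sink rate constant is k = F₀/M₀ = 121/941 = 0.1286 yr⁻¹.
Solving dM/dt = F₁ − kM with M(0) = M₀ gives M(t) = F₁/k + (M₀ − F₁/k)·e^(−kt).
F₁/k = 299/0.1286 = 2325.3 Gt C; kt = 0.1286 × 8.20 = 1.054, e^(−kt) = 0.3484.
M(8.20) = 2325.3 + (941 − 2325.3) × 0.3484 = 2325.3 − 482.3 = 1843.0 Gt C.

1840 Gt C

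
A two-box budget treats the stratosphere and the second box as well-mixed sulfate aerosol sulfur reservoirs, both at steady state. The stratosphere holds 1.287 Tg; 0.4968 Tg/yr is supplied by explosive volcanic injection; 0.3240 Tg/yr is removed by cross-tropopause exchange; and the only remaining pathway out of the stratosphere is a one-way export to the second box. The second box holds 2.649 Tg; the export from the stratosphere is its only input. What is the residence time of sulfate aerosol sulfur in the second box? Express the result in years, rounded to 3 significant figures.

Balance the stratosphere: ΣF_in = 0.49680 Tg/yr.
Export to the second box = ΣF_in − (0.3240) = 0.17280 Tg/yr.
At steady state the output of the second box equals its input, 0.17280 Tg/yr.
τ = M / F = 2.649 / 0.17280 = 15.33 yr.

15.3 yr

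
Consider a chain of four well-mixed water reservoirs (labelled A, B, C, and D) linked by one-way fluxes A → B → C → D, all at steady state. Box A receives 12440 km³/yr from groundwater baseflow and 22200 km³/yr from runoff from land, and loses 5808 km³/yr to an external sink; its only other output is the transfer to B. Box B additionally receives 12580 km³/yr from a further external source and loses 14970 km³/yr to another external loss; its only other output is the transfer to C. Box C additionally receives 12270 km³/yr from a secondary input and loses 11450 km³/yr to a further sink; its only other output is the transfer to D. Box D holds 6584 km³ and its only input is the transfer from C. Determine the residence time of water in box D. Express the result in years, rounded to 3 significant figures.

0.242 yr

Box A: F(A→B) = (12440 + 22200) − 5808 = 28832 km³/yr.
Box B: F(B→C) = (28832 + 12580) − 14970 = 26442 km³/yr.
Box C: F(C→D) = (26442 + 12270) − 11450 = 27262 km³/yr.
Box D throughput = its input = 27262 km³/yr; τ = 6584 / 27262 = 0.2415 yr.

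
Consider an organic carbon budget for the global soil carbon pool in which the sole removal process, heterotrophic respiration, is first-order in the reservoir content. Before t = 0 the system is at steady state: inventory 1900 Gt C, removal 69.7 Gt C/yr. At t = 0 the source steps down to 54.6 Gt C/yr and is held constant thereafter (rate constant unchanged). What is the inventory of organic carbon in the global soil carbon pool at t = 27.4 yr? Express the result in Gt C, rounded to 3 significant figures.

1640 Gt C

τ = M₀/F₀ = 1900/69.7 = 27.26 yr; rate constant k = 1/τ.
New steady state M_∞ = F₁/k = F₁·τ = 54.6 × 27.26 = 1488.4 Gt C.
M(t) = M_∞ + (M₀ − M_∞)·e^(−t/τ); t/τ = 27.4/27.26 = 1.005, so e^(−t/τ) = 0.3660.
M(t) = 1488.4 + 411.6 × 0.3660 = 1639.0 Gt C.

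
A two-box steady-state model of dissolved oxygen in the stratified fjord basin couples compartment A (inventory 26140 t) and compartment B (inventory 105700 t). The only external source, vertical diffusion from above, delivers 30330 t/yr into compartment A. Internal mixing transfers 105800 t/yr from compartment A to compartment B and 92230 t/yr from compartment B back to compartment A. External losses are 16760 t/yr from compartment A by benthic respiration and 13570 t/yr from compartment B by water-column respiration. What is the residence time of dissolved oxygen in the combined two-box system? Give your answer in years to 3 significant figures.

4.35 yr

For the system as a whole, the A↔B exchange is internal and contributes nothing to the throughput; only the external sinks remove mass.
M_total = 26140 + 105700 = 131840 t.
ΣF_external_out = 16760 + 13570 = 30330 t/yr.
τ = M_total / ΣF_ext = 131840 / 30330 = 4.347 yr.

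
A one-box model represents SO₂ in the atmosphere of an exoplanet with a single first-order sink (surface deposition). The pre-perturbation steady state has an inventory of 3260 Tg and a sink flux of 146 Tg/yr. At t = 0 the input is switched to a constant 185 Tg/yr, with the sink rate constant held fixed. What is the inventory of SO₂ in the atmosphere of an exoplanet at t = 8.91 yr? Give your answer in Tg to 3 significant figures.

3550 Tg

The sink rate constant is k = F₀/M₀ = 146/3260 = 0.04479 yr⁻¹.
Solving dM/dt = F₁ − kM with M(0) = M₀ gives M(t) = F₁/k + (M₀ − F₁/k)·e^(−kt).
F₁/k = 185/0.04479 = 4130.8 Tg; kt = 0.04479 × 8.91 = 0.3990, e^(−kt) = 0.6710.
M(8.91) = 4130.8 + (3260 − 4130.8) × 0.6710 = 4130.8 − 584.3 = 3546.5 Tg.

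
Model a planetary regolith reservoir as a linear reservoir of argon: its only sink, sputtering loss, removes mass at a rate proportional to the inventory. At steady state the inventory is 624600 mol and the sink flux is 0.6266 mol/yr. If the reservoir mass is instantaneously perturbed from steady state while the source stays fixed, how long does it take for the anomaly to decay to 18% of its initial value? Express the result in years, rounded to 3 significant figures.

1.71×10^6 yr

For a linear reservoir the anomaly decays as exp(−t/τ) with τ = M/F = 624600/0.6266 = 996800 yr.
exp(−t/τ) = 0.18 ⇒ t = −τ ln(0.18) = 996800 × 1.715 = 1.709×10^6 yr.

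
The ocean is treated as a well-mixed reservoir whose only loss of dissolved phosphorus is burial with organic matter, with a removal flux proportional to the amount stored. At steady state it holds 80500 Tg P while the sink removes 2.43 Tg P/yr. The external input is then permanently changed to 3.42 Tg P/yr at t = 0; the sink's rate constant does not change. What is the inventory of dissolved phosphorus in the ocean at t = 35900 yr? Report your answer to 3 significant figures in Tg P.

102000 Tg P

τ = M₀/F₀ = 80500/2.43 = 33130 yr; rate constant k = 1/τ.
New steady state M_∞ = F₁/k = F₁·τ = 3.42 × 33130 = 113300 Tg P.
M(t) = M_∞ + (M₀ − M_∞)·e^(−t/τ); t/τ = 35900/33130 = 1.084, so e^(−t/τ) = 0.3383.
M(t) = 113300 − 32800 × 0.3383 = 102200 Tg P.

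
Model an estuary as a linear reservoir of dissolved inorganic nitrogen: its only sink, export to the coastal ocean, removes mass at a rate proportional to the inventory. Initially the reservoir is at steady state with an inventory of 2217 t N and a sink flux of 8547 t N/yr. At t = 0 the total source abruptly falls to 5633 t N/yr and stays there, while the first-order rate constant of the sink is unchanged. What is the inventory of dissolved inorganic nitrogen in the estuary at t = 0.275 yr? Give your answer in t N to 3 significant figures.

1720 t N

Residence time τ = M₀/F₀ = 0.2594 yr. The eventual steady state is M_∞ = M₀·(F₁/F₀) = 2217 × 5633/8547 = 1461.1 t N.
The anomaly ΔM(t) = M(t) − M_∞ decays as ΔM₀·e^(−t/τ) with ΔM₀ = 2217 − 1461.1 = 755.9 t N.
At t = 0.275 yr, e^(−t/τ) = e^(−1.060) = 0.3464, so ΔM = 261.8 t N and M = 1461.1 + 261.8 = 1723.0 t N.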